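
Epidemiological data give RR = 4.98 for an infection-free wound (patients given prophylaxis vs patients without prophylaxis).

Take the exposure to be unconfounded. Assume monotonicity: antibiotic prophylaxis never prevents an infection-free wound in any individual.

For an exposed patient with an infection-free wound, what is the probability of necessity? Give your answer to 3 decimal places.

PN ≈ 0.799

Under exogeneity and monotonicity, PN = (RR − 1) / RR = 1 − 1/RR.
PN = (4.98 − 1) / 4.98 = 3.98 / 4.98 ≈ 0.7992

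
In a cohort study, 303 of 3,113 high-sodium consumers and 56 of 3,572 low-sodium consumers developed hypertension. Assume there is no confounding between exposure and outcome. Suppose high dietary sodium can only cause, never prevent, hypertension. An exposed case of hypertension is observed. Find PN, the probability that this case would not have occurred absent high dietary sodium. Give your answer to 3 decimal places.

PN ≈ 0.839

p₁ = P(outcome | exposed) = 303/3113 = 0.097334
p₀ = P(outcome | unexposed) = 56/3572 = 0.015677
Under exogeneity and monotonicity, PN = (p₁ − p₀) / p₁.
PN = (0.097334 − 0.015677) / 0.097334 = 0.081656 / 0.097334 ≈ 0.8389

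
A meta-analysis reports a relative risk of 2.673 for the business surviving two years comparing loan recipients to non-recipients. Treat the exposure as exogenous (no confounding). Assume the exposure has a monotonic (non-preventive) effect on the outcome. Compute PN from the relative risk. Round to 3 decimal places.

PN ≈ 0.626

Under exogeneity and monotonicity, PN = (RR − 1) / RR = 1 − 1/RR.
PN = (2.673 − 1) / 2.673 = 1.673 / 2.673 ≈ 0.6259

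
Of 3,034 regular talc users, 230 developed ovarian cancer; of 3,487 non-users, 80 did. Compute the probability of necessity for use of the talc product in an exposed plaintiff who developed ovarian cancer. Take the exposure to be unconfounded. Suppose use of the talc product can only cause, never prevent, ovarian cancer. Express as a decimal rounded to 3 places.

PN ≈ 0.697

p₁ = P(outcome | exposed) = 230/3034 = 0.075808
p₀ = P(outcome | unexposed) = 80/3487 = 0.022942
Under exogeneity and monotonicity, PN = (p₁ − p₀) / p₁.
PN = (0.075808 − 0.022942) / 0.075808 = 0.052865 / 0.075808 ≈ 0.6974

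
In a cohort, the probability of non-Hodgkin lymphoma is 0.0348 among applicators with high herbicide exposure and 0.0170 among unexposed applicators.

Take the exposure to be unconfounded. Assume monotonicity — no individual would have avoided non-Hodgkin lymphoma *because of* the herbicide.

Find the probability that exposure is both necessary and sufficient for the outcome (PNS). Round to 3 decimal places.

PNS ≈ 0.018

Let p₁ = 0.0348, p₀ = 0.017.
Under exogeneity and monotonicity, PNS = p₁ − p₀.
PNS = 0.0348 − 0.017 = 0.0178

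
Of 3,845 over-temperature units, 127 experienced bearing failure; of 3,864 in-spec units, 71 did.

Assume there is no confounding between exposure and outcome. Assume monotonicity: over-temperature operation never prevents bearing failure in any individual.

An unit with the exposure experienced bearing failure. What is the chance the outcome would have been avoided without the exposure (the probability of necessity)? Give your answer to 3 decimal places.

PN ≈ 0.444

p₁ = P(outcome | exposed) = 127/3845 = 0.03303
p₀ = P(outcome | unexposed) = 71/3864 = 0.018375
Under exogeneity and monotonicity, PN = (p₁ − p₀) / p₁.
PN = (0.03303 − 0.018375) / 0.03303 = 0.014655 / 0.03303 ≈ 0.4437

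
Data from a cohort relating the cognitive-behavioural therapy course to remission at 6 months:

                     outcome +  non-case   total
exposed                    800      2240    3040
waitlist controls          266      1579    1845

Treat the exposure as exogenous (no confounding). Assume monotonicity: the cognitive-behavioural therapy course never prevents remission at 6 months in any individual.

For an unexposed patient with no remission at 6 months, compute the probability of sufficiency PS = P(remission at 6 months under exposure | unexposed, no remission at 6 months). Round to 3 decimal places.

p₁ = P(outcome | exposed) = 800/3040 = 0.26316
p₀ = P(outcome | unexposed) = 266/1845 = 0.14417
Under exogeneity and monotonicity, PS = (p₁ − p₀)/(1 − p₀).
PS = (0.26316 − 0.14417) / 0.85583 ≈ 0.1390

PS ≈ 0.139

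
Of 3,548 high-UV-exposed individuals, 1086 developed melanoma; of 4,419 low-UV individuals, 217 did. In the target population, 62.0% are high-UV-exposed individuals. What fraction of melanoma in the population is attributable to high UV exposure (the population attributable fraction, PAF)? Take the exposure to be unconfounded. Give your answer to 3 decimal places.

PAF ≈ 0.764

p₁ = P(outcome | exposed) = 1086/3548 = 0.30609
p₀ = P(outcome | unexposed) = 217/4419 = 0.049106
Overall risk P(Y=1) = π·p₁ + (1−π)·p₀ = 0.62×0.30609 + 0.38×0.049106 = 0.20843.
Under exogeneity, PAF = [P(Y=1) − p₀] / P(Y=1).
PAF = (0.20843 − 0.049106) / 0.20843 ≈ 0.7644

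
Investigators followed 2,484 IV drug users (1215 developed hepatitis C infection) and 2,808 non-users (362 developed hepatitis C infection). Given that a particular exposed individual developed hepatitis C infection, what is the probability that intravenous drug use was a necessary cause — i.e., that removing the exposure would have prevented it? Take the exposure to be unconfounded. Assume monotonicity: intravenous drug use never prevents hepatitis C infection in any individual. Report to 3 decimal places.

p₁ = P(outcome | exposed) = 1215/2484 = 0.48913
p₀ = P(outcome | unexposed) = 362/2808 = 0.12892
Under exogeneity and monotonicity, PN = (p₁ − p₀) / p₁.
PN = (0.48913 − 0.12892) / 0.48913 = 0.36021 / 0.48913 ≈ 0.7364

PN ≈ 0.736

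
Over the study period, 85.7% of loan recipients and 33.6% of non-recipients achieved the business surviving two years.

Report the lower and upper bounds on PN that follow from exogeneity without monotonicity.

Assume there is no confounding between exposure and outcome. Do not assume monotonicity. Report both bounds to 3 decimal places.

0.608 ≤ PN ≤ 0.775

p₁ = 0.857, p₀ = 0.336.
Under exogeneity alone the bounds on PN are max{0,(p₁−p₀)/p₁} ≤ PN ≤ min{1,(1−p₀)/p₁}.
  lower = (p₁ − p₀)/p₁ = 0.521 / 0.857 ≈ 0.6079
  upper = min{1, (1 − p₀)/p₁} = 0.664 / 0.857 ≈ 0.7748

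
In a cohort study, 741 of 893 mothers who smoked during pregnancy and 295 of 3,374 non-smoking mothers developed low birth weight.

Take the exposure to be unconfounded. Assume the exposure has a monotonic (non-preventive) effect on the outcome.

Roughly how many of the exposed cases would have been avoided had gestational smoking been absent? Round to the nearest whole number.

p₁ = P(outcome | exposed) = 741/893 = 0.82979
p₀ = P(outcome | unexposed) = 295/3374 = 0.087433
PN = (p₁ − p₀)/p₁ = (0.82979 − 0.087433) / 0.82979 ≈ 0.89463.
Attributable cases ≈ PN × (exposed cases) = 0.89463 × 741 ≈ 662.92.

about 663 cases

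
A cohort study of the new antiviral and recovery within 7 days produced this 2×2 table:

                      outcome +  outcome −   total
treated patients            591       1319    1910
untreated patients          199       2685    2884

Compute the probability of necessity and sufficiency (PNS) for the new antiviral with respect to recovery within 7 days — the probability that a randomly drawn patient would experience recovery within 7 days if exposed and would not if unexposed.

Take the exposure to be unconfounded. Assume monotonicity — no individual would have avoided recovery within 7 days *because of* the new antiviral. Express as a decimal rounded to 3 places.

p₁ = P(outcome | exposed) = 591/1910 = 0.30942
p₀ = P(outcome | unexposed) = 199/2884 = 0.069001
Under exogeneity and monotonicity, PNS = p₁ − p₀.
PNS = 0.30942 − 0.069001 = 0.24042

PNS ≈ 0.240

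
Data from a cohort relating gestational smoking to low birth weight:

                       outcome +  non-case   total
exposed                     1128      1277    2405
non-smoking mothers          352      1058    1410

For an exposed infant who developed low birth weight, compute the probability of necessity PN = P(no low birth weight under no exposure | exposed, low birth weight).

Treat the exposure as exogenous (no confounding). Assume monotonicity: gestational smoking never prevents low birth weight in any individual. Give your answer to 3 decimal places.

p₁ = P(outcome | exposed) = 1128/2405 = 0.46902
p₀ = P(outcome | unexposed) = 352/1410 = 0.24965
Under exogeneity and monotonicity, PN = (p₁ − p₀) / p₁.
PN = (0.46902 − 0.24965) / 0.46902 = 0.21938 / 0.46902 ≈ 0.4677

PN ≈ 0.468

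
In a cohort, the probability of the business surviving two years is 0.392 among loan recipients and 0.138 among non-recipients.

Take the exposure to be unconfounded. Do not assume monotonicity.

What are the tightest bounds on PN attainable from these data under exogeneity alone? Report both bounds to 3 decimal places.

0.648 ≤ PN ≤ 1.000

Let p₁ = 0.392, p₀ = 0.138.
Under exogeneity alone the bounds on PN are max{0,(p₁−p₀)/p₁} ≤ PN ≤ min{1,(1−p₀)/p₁}.
  lower = (p₁ − p₀)/p₁ = 0.254 / 0.392 ≈ 0.6480
  upper = min{1, (1 − p₀)/p₁} = 0.862 / 0.392 ≈ 2.1990 → capped at 1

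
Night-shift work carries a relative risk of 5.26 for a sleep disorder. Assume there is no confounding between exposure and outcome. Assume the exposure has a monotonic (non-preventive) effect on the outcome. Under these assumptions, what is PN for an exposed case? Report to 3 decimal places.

PN ≈ 0.810

Under exogeneity and monotonicity, PN = (RR − 1) / RR = 1 − 1/RR.
PN = (5.26 − 1) / 5.26 = 4.26 / 5.26 ≈ 0.8099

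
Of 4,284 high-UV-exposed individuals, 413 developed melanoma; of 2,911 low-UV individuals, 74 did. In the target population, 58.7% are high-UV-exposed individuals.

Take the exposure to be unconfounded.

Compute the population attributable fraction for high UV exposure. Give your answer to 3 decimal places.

PAF ≈ 0.621

p₁ = P(outcome | exposed) = 413/4284 = 0.096405
p₀ = P(outcome | unexposed) = 74/2911 = 0.025421
Overall risk P(Y=1) = π·p₁ + (1−π)·p₀ = 0.587×0.096405 + 0.413×0.025421 = 0.067089.
Under exogeneity, PAF = [P(Y=1) − p₀] / P(Y=1).
PAF = (0.067089 − 0.025421) / 0.067089 ≈ 0.6211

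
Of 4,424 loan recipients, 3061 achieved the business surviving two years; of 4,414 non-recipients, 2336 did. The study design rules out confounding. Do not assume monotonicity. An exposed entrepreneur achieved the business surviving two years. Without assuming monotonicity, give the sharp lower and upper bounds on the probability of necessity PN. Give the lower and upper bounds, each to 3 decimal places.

p₁ = P(outcome | exposed) = 3061/4424 = 0.69191
p₀ = P(outcome | unexposed) = 2336/4414 = 0.52923
Under exogeneity alone the bounds on PN are max{0,(p₁−p₀)/p₁} ≤ PN ≤ min{1,(1−p₀)/p₁}.
  lower = (p₁ − p₀)/p₁ = 0.16268 / 0.69191 ≈ 0.2351
  upper = min{1, (1 − p₀)/p₁} = 0.47077 / 0.69191 ≈ 0.6804

0.235 ≤ PN ≤ 0.680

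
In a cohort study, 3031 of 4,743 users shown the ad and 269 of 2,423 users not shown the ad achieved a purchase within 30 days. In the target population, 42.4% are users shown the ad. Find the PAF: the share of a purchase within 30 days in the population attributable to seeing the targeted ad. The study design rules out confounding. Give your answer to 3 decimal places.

p₁ = P(outcome | exposed) = 3031/4743 = 0.63905
p₀ = P(outcome | unexposed) = 269/2423 = 0.11102
Overall risk P(Y=1) = π·p₁ + (1−π)·p₀ = 0.424×0.63905 + 0.576×0.11102 = 0.3349.
Under exogeneity, PAF = [P(Y=1) − p₀] / P(Y=1).
PAF = (0.3349 − 0.11102) / 0.3349 ≈ 0.6685

PAF ≈ 0.669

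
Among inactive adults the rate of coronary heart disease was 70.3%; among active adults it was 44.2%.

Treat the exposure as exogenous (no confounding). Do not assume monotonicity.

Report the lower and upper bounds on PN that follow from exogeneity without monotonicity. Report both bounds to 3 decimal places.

0.371 ≤ PN ≤ 0.794

p₁ = 0.703, p₀ = 0.442.
Under exogeneity alone the bounds on PN are max{0,(p₁−p₀)/p₁} ≤ PN ≤ min{1,(1−p₀)/p₁}.
  lower = (p₁ − p₀)/p₁ = 0.261 / 0.703 ≈ 0.3713
  upper = min{1, (1 − p₀)/p₁} = 0.558 / 0.703 ≈ 0.7937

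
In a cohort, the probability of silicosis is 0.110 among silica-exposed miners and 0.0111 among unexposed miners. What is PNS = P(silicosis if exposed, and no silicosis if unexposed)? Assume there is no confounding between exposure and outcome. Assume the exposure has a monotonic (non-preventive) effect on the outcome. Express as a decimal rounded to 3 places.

PNS ≈ 0.099

Let p₁ = 0.11, p₀ = 0.0111.
Under exogeneity and monotonicity, PNS = p₁ − p₀.
PNS = 0.11 − 0.0111 = 0.0989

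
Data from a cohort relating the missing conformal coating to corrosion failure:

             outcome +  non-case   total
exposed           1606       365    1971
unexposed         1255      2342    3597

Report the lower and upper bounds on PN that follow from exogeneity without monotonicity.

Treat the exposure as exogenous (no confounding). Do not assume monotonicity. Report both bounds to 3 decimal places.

p₁ = P(outcome | exposed) = 1606/1971 = 0.81481
p₀ = P(outcome | unexposed) = 1255/3597 = 0.3489
Under exogeneity alone the bounds on PN are max{0,(p₁−p₀)/p₁} ≤ PN ≤ min{1,(1−p₀)/p₁}.
  lower = (p₁ − p₀)/p₁ = 0.46591 / 0.81481 ≈ 0.5718
  upper = min{1, (1 − p₀)/p₁} = 0.6511 / 0.81481 ≈ 0.7991

0.572 ≤ PN ≤ 0.799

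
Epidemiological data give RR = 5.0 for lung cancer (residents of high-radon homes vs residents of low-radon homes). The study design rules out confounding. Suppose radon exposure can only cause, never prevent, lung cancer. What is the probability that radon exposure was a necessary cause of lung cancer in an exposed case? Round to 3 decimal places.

Under exogeneity and monotonicity, PN = (RR − 1) / RR = 1 − 1/RR.
PN = (5.0 − 1) / 5.0 = 4 / 5.0 ≈ 0.8000

PN ≈ 0.800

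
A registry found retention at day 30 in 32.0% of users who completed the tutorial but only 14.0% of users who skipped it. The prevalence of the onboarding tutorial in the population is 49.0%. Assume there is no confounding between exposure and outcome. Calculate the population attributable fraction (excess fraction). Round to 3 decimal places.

p₁ = 0.32, p₀ = 0.14.
Overall risk P(Y=1) = π·p₁ + (1−π)·p₀ = 0.49×0.32 + 0.51×0.14 = 0.2282.
Under exogeneity, PAF = [P(Y=1) − p₀] / P(Y=1).
PAF = (0.2282 − 0.14) / 0.2282 ≈ 0.3865

PAF ≈ 0.387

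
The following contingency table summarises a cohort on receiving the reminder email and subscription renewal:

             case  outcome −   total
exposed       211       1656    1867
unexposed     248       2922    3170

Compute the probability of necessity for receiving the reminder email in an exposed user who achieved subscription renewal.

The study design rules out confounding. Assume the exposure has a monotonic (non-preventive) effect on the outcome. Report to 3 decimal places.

PN ≈ 0.308

p₁ = P(outcome | exposed) = 211/1867 = 0.11302
p₀ = P(outcome | unexposed) = 248/3170 = 0.078233
Under exogeneity and monotonicity, PN = (p₁ − p₀)/p₁.
PN = (0.11302 − 0.078233) / 0.11302 ≈ 0.3078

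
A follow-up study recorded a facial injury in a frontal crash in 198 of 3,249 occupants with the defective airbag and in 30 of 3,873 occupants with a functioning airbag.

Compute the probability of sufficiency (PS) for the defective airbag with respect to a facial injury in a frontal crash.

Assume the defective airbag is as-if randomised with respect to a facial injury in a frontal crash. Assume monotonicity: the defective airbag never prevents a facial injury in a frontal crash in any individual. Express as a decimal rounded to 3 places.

PS ≈ 0.054

p₁ = P(outcome | exposed) = 198/3249 = 0.060942
p₀ = P(outcome | unexposed) = 30/3873 = 0.0077459
Under exogeneity and monotonicity, PS = (p₁ − p₀) / (1 − p₀).
PS = (0.060942 − 0.0077459) / (1 − 0.0077459) = 0.053196 / 0.99225 ≈ 0.0536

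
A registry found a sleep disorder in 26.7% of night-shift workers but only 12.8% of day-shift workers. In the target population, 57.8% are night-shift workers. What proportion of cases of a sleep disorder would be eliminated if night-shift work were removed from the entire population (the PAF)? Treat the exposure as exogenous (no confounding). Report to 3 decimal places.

p₁ = 0.267, p₀ = 0.128.
Overall risk P(Y=1) = π·p₁ + (1−π)·p₀ = 0.578×0.267 + 0.422×0.128 = 0.20834.
Under exogeneity, PAF = [P(Y=1) − p₀] / P(Y=1).
PAF = (0.20834 − 0.128) / 0.20834 ≈ 0.3856

PAF ≈ 0.386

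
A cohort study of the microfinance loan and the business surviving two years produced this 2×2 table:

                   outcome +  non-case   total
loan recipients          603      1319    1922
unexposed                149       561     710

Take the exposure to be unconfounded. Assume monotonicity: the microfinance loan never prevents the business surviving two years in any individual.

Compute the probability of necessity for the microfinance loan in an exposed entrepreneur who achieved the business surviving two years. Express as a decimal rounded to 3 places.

p₁ = P(outcome | exposed) = 603/1922 = 0.31374
p₀ = P(outcome | unexposed) = 149/710 = 0.20986
Under exogeneity and monotonicity, PN = (p₁ − p₀)/p₁.
PN = (0.31374 − 0.20986) / 0.31374 ≈ 0.3311

PN ≈ 0.331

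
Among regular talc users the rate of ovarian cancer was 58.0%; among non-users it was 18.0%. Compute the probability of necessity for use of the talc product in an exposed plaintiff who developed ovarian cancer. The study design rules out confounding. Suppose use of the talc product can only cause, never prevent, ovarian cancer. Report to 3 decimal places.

PN ≈ 0.690

p₁ = 0.58, p₀ = 0.18.
Under exogeneity and monotonicity, PN = (p₁ − p₀) / p₁.
PN = (0.58 − 0.18) / 0.58 = 0.4 / 0.58 ≈ 0.6897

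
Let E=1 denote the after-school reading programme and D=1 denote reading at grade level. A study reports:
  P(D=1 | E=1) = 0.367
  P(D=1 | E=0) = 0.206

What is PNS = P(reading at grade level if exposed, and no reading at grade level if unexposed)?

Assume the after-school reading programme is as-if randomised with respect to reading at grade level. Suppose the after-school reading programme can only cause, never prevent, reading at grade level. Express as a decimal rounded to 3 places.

Let p₁ = 0.367, p₀ = 0.206.
Under exogeneity and monotonicity, PNS = p₁ − p₀.
PNS = 0.367 − 0.206 = 0.161

PNS ≈ 0.161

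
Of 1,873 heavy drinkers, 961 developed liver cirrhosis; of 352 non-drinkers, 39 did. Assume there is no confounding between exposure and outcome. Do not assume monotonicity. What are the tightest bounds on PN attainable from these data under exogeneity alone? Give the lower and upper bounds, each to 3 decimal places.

0.784 ≤ PN ≤ 1.000

p₁ = P(outcome | exposed) = 961/1873 = 0.51308
p₀ = P(outcome | unexposed) = 39/352 = 0.1108
Under exogeneity alone the bounds on PN are max{0,(p₁−p₀)/p₁} ≤ PN ≤ min{1,(1−p₀)/p₁}.
  lower = (p₁ − p₀)/p₁ = 0.40229 / 0.51308 ≈ 0.7841
  upper = min{1, (1 − p₀)/p₁} = 0.8892 / 0.51308 ≈ 1.7331 → capped at 1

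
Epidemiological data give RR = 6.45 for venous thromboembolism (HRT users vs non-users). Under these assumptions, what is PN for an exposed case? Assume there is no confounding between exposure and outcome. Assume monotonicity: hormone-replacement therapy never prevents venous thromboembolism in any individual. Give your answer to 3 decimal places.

PN ≈ 0.845

Under exogeneity and monotonicity, PN = (RR − 1) / RR = 1 − 1/RR.
PN = (6.45 − 1) / 6.45 = 5.45 / 6.45 ≈ 0.8450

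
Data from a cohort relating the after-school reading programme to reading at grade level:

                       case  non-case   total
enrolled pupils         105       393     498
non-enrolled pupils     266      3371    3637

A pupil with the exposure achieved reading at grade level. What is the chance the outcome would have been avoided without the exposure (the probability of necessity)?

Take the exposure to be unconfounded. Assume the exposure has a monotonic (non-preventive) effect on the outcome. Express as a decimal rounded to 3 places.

PN ≈ 0.653

p₁ = P(outcome | exposed) = 105/498 = 0.21084
p₀ = P(outcome | unexposed) = 266/3637 = 0.073137
Under exogeneity and monotonicity, PN = (p₁ − p₀) / p₁.
PN = (0.21084 − 0.073137) / 0.21084 = 0.13771 / 0.21084 ≈ 0.6531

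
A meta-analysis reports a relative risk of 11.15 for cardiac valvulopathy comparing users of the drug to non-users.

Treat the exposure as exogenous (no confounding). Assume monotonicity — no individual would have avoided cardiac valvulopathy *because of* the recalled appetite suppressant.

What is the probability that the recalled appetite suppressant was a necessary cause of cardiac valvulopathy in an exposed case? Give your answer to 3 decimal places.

PN ≈ 0.910

Under exogeneity and monotonicity, PN = (RR − 1) / RR = 1 − 1/RR.
PN = (11.15 − 1) / 11.15 = 10.15 / 11.15 ≈ 0.9103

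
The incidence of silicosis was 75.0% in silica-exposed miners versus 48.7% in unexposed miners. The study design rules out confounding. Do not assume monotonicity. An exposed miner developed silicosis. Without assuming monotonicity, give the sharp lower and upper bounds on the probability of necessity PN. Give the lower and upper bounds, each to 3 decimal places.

p₁ = 0.75, p₀ = 0.487.
Under exogeneity alone the bounds on PN are max{0,(p₁−p₀)/p₁} ≤ PN ≤ min{1,(1−p₀)/p₁}.
  lower = (p₁ − p₀)/p₁ = 0.263 / 0.75 ≈ 0.3507
  upper = min{1, (1 − p₀)/p₁} = 0.513 / 0.75 ≈ 0.6840

0.351 ≤ PN ≤ 0.684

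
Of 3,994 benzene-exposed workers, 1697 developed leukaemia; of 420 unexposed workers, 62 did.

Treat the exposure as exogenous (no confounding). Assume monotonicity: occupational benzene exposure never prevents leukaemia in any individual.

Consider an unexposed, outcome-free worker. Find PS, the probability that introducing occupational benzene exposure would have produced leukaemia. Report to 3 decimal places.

PS ≈ 0.325

p₁ = P(outcome | exposed) = 1697/3994 = 0.42489
p₀ = P(outcome | unexposed) = 62/420 = 0.14762
Under exogeneity and monotonicity, PS = (p₁ − p₀) / (1 − p₀).
PS = (0.42489 − 0.14762) / (1 − 0.14762) = 0.27727 / 0.85238 ≈ 0.3253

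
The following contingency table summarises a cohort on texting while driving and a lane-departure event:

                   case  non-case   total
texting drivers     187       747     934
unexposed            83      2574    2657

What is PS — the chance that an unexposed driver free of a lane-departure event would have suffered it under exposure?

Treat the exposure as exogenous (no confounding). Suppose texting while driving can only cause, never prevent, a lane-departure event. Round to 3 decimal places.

PS ≈ 0.174

p₁ = P(outcome | exposed) = 187/934 = 0.20021
p₀ = P(outcome | unexposed) = 83/2657 = 0.031238
Under exogeneity and monotonicity, PS = (p₁ − p₀)/(1 − p₀).
PS = (0.20021 − 0.031238) / 0.96876 ≈ 0.1744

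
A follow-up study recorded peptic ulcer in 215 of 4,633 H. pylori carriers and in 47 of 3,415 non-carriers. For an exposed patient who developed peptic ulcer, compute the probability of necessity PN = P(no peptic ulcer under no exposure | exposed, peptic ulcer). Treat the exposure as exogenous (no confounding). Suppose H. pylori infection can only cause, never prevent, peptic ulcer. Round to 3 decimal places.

PN ≈ 0.703

p₁ = P(outcome | exposed) = 215/4633 = 0.046406
p₀ = P(outcome | unexposed) = 47/3415 = 0.013763
Under exogeneity and monotonicity, PN = (p₁ − p₀) / p₁.
PN = (0.046406 − 0.013763) / 0.046406 = 0.032643 / 0.046406 ≈ 0.7034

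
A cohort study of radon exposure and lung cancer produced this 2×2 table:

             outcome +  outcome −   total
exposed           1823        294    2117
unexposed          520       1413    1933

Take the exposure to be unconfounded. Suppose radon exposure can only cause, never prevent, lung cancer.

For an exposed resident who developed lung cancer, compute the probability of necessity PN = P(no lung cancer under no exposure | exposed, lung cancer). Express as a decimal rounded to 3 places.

p₁ = P(outcome | exposed) = 1823/2117 = 0.86112
p₀ = P(outcome | unexposed) = 520/1933 = 0.26901
Under exogeneity and monotonicity, PN = (p₁ − p₀) / p₁.
PN = (0.86112 − 0.26901) / 0.86112 = 0.59211 / 0.86112 ≈ 0.6876

PN ≈ 0.688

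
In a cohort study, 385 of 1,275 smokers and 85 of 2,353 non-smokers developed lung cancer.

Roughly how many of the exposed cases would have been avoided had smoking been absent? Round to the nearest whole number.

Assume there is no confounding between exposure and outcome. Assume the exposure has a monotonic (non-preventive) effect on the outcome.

about 339 cases

p₁ = P(outcome | exposed) = 385/1275 = 0.30196
p₀ = P(outcome | unexposed) = 85/2353 = 0.036124
PN = (p₁ − p₀)/p₁ = (0.30196 − 0.036124) / 0.30196 ≈ 0.88037.
Attributable cases ≈ PN × (exposed cases) = 0.88037 × 385 ≈ 338.94.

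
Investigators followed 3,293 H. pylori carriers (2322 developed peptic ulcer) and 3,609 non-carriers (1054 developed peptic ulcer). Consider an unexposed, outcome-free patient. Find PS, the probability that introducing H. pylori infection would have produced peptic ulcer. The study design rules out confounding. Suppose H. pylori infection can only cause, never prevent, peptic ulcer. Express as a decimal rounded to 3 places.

PS ≈ 0.583

p₁ = P(outcome | exposed) = 2322/3293 = 0.70513
p₀ = P(outcome | unexposed) = 1054/3609 = 0.29205
Under exogeneity and monotonicity, PS = (p₁ − p₀) / (1 − p₀).
PS = (0.70513 − 0.29205) / (1 − 0.29205) = 0.41308 / 0.70795 ≈ 0.5835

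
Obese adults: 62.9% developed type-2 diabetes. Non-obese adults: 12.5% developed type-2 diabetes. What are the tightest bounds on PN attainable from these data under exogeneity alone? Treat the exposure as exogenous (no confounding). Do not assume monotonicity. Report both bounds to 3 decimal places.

0.801 ≤ PN ≤ 1.000

p₁ = 0.629, p₀ = 0.125.
Under exogeneity alone the bounds on PN are max{0,(p₁−p₀)/p₁} ≤ PN ≤ min{1,(1−p₀)/p₁}.
  lower = (p₁ − p₀)/p₁ = 0.504 / 0.629 ≈ 0.8013
  upper = min{1, (1 − p₀)/p₁} = 0.875 / 0.629 ≈ 1.3911 → capped at 1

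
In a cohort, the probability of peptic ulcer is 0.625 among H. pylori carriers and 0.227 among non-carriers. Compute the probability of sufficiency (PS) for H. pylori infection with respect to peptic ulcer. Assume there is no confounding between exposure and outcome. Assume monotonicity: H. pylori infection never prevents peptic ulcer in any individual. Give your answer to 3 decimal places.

Let p₁ = 0.625, p₀ = 0.227.
Under exogeneity and monotonicity, PS = (p₁ − p₀) / (1 − p₀).
PS = (0.625 − 0.227) / (1 − 0.227) = 0.398 / 0.773 ≈ 0.5149

PS ≈ 0.515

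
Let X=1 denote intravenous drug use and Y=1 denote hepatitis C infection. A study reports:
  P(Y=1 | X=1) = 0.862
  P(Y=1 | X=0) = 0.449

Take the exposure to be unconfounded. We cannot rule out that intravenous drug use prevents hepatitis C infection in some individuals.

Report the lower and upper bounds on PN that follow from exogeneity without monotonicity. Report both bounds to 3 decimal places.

0.479 ≤ PN ≤ 0.639

Let p₁ = 0.862, p₀ = 0.449.
Under exogeneity alone the bounds on PN are max{0,(p₁−p₀)/p₁} ≤ PN ≤ min{1,(1−p₀)/p₁}.
  lower = (p₁ − p₀)/p₁ = 0.413 / 0.862 ≈ 0.4791
  upper = min{1, (1 − p₀)/p₁} = 0.551 / 0.862 ≈ 0.6392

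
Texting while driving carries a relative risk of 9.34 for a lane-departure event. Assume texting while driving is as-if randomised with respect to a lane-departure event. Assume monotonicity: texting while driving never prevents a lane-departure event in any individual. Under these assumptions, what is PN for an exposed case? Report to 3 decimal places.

PN ≈ 0.893

Under exogeneity and monotonicity, PN = (RR − 1) / RR = 1 − 1/RR.
PN = (9.34 − 1) / 9.34 = 8.34 / 9.34 ≈ 0.8929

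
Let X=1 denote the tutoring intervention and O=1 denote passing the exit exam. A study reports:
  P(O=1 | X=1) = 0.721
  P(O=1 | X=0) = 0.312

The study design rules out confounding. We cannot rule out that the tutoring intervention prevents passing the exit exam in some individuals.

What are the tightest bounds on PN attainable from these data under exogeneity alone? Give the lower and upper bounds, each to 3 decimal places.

Let p₁ = 0.721, p₀ = 0.312.
Under exogeneity alone the bounds on PN are max{0,(p₁−p₀)/p₁} ≤ PN ≤ min{1,(1−p₀)/p₁}.
  lower = (p₁ − p₀)/p₁ = 0.409 / 0.721 ≈ 0.5673
  upper = min{1, (1 − p₀)/p₁} = 0.688 / 0.721 ≈ 0.9542

0.567 ≤ PN ≤ 0.954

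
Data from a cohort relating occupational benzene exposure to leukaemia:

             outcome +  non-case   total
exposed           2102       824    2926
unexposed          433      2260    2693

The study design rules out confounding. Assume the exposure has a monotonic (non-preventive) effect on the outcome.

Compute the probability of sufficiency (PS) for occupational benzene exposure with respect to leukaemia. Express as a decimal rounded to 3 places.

p₁ = P(outcome | exposed) = 2102/2926 = 0.71839
p₀ = P(outcome | unexposed) = 433/2693 = 0.16079
Under exogeneity and monotonicity, PS = (p₁ − p₀)/(1 − p₀).
PS = (0.71839 − 0.16079) / 0.83921 ≈ 0.6644

PS ≈ 0.664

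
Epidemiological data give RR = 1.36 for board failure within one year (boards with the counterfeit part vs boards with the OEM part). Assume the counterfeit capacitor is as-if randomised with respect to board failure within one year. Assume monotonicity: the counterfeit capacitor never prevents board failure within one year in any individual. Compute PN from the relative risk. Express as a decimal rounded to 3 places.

Under exogeneity and monotonicity, PN = (RR − 1) / RR = 1 − 1/RR.
PN = (1.36 − 1) / 1.36 = 0.36 / 1.36 ≈ 0.2647

PN ≈ 0.265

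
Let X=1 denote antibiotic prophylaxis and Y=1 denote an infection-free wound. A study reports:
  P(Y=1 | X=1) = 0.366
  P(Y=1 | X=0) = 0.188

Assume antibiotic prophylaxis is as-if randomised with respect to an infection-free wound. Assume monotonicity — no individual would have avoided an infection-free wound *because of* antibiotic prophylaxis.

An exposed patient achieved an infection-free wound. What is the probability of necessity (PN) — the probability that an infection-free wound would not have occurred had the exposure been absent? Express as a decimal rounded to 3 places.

Let p₁ = 0.366, p₀ = 0.188.
Under exogeneity and monotonicity, PN = (p₁ − p₀) / p₁.
PN = (0.366 − 0.188) / 0.366 = 0.178 / 0.366 ≈ 0.4863

PN ≈ 0.486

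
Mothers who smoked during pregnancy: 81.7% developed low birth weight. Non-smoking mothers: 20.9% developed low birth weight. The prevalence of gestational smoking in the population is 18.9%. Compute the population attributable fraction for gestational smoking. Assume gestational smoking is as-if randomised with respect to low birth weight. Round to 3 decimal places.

p₁ = 0.817, p₀ = 0.209.
Overall risk P(Y=1) = π·p₁ + (1−π)·p₀ = 0.189×0.817 + 0.811×0.209 = 0.32391.
Under exogeneity, PAF = [P(Y=1) − p₀] / P(Y=1).
PAF = (0.32391 − 0.209) / 0.32391 ≈ 0.3548

PAF ≈ 0.355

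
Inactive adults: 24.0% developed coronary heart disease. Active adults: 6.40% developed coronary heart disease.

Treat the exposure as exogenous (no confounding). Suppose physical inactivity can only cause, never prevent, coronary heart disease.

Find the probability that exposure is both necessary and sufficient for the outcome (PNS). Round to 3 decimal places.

PNS ≈ 0.176

p₁ = 0.24, p₀ = 0.064.
Under exogeneity and monotonicity, PNS = p₁ − p₀.
PNS = 0.24 − 0.064 = 0.176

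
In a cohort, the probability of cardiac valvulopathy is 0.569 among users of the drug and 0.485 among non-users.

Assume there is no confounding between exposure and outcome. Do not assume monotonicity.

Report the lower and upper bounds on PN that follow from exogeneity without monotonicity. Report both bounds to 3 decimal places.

0.148 ≤ PN ≤ 0.905

Let p₁ = 0.569, p₀ = 0.485.
Under exogeneity alone the bounds on PN are max{0,(p₁−p₀)/p₁} ≤ PN ≤ min{1,(1−p₀)/p₁}.
  lower = (p₁ − p₀)/p₁ = 0.084 / 0.569 ≈ 0.1476
  upper = min{1, (1 − p₀)/p₁} = 0.515 / 0.569 ≈ 0.9051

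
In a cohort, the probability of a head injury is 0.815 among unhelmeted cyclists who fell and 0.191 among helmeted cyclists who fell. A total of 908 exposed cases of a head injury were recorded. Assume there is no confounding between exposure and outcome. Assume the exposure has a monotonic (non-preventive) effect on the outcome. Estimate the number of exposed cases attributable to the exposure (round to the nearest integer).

about 695 cases

Let p₁ = 0.815, p₀ = 0.191.
PN = (p₁ − p₀)/p₁ = (0.815 − 0.191) / 0.815 ≈ 0.76564.
Attributable cases ≈ PN × (exposed cases) = 0.76564 × 908 ≈ 695.20.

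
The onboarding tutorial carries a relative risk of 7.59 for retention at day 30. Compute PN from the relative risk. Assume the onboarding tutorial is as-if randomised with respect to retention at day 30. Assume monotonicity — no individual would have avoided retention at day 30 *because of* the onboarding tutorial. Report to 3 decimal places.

PN ≈ 0.868

Under exogeneity and monotonicity, PN = (RR − 1) / RR = 1 − 1/RR.
PN = (7.59 − 1) / 7.59 = 6.59 / 7.59 ≈ 0.8682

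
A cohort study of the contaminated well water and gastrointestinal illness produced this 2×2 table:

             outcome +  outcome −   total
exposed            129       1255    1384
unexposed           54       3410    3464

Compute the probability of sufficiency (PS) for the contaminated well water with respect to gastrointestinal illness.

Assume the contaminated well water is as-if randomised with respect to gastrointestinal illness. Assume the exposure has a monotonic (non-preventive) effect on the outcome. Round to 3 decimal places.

p₁ = P(outcome | exposed) = 129/1384 = 0.093208
p₀ = P(outcome | unexposed) = 54/3464 = 0.015589
Under exogeneity and monotonicity, PS = (p₁ − p₀) / (1 − p₀).
PS = (0.093208 − 0.015589) / (1 − 0.015589) = 0.077619 / 0.98441 ≈ 0.0788

PS ≈ 0.079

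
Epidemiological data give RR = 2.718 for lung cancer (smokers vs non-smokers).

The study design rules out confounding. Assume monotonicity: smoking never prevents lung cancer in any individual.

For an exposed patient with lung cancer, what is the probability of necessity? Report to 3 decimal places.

PN ≈ 0.632

Under exogeneity and monotonicity, PN = (RR − 1) / RR = 1 − 1/RR.
PN = (2.718 − 1) / 2.718 = 1.718 / 2.718 ≈ 0.6321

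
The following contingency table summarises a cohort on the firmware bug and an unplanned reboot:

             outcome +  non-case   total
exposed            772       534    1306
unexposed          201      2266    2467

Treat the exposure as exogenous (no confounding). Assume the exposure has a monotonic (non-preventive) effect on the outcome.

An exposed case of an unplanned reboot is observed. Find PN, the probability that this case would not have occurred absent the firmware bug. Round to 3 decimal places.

PN ≈ 0.862

p₁ = P(outcome | exposed) = 772/1306 = 0.59112
p₀ = P(outcome | unexposed) = 201/2467 = 0.081475
Under exogeneity and monotonicity, PN = (p₁ − p₀) / p₁.
PN = (0.59112 − 0.081475) / 0.59112 = 0.50964 / 0.59112 ≈ 0.8622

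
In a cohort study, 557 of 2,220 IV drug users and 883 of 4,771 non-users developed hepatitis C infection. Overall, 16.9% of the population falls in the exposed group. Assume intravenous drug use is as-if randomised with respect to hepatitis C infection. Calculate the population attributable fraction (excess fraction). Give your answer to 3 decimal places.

p₁ = P(outcome | exposed) = 557/2220 = 0.2509
p₀ = P(outcome | unexposed) = 883/4771 = 0.18508
Overall risk P(Y=1) = π·p₁ + (1−π)·p₀ = 0.169×0.2509 + 0.831×0.18508 = 0.1962.
Under exogeneity, PAF = [P(Y=1) − p₀] / P(Y=1).
PAF = (0.1962 − 0.18508) / 0.1962 ≈ 0.0567

PAF ≈ 0.057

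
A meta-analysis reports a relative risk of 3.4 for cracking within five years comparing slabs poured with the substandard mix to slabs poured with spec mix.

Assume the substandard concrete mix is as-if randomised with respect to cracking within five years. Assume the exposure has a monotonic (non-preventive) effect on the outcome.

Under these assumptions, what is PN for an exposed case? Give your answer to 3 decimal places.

PN ≈ 0.706

Under exogeneity and monotonicity, PN = (RR − 1) / RR = 1 − 1/RR.
PN = (3.4 − 1) / 3.4 = 2.4 / 3.4 ≈ 0.7059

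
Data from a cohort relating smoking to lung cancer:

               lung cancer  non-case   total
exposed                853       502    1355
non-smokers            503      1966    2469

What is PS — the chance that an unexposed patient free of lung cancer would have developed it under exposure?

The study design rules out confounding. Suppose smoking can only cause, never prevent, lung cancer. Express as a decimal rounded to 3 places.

PS ≈ 0.535

p₁ = P(outcome | exposed) = 853/1355 = 0.62952
p₀ = P(outcome | unexposed) = 503/2469 = 0.20373
Under exogeneity and monotonicity, PS = (p₁ − p₀) / (1 − p₀).
PS = (0.62952 − 0.20373) / (1 − 0.20373) = 0.42579 / 0.79627 ≈ 0.5347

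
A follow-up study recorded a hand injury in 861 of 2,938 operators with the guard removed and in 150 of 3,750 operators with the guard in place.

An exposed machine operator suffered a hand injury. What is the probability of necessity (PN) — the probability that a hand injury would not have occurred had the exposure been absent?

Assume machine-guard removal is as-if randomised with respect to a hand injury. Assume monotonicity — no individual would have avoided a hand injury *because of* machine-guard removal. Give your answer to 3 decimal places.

p₁ = P(outcome | exposed) = 861/2938 = 0.29306
p₀ = P(outcome | unexposed) = 150/3750 = 0.04
Under exogeneity and monotonicity, PN = (p₁ − p₀) / p₁.
PN = (0.29306 − 0.04) / 0.29306 = 0.25306 / 0.29306 ≈ 0.8635

PN ≈ 0.864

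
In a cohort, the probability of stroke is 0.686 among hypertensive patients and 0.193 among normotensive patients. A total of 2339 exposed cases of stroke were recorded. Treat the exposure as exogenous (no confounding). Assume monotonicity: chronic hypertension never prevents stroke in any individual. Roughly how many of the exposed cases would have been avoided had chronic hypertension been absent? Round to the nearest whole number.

about 1681 cases

Let p₁ = 0.686, p₀ = 0.193.
PN = (p₁ − p₀)/p₁ = (0.686 − 0.193) / 0.686 ≈ 0.71866.
Attributable cases ≈ PN × (exposed cases) = 0.71866 × 2339 ≈ 1680.94.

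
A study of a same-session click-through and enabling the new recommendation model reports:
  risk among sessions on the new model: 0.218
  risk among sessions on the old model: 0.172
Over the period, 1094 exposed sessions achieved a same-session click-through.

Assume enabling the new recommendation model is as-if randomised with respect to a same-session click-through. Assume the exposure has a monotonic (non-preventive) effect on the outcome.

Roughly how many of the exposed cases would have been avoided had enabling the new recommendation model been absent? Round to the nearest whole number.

about 231 cases

Let p₁ = 0.218, p₀ = 0.172.
PN = (p₁ − p₀)/p₁ = (0.218 − 0.172) / 0.218 ≈ 0.21101.
Attributable cases ≈ PN × (exposed cases) = 0.21101 × 1094 ≈ 230.84.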